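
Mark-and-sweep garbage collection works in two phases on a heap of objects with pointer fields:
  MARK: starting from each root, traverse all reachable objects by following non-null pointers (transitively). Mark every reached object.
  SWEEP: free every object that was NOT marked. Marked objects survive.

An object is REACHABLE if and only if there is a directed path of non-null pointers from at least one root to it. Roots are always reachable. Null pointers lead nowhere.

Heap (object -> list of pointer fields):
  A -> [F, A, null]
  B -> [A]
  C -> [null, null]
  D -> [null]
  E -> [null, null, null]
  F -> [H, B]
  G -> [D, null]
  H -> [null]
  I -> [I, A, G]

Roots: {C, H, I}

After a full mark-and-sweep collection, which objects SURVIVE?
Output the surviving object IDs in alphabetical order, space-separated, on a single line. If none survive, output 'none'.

Answer: A B C D F G H I

Derivation:
Roots: C H I
Mark C: refs=null null, marked=C
Mark H: refs=null, marked=C H
Mark I: refs=I A G, marked=C H I
Mark A: refs=F A null, marked=A C H I
Mark G: refs=D null, marked=A C G H I
Mark F: refs=H B, marked=A C F G H I
Mark D: refs=null, marked=A C D F G H I
Mark B: refs=A, marked=A B C D F G H I
Unmarked (collected): E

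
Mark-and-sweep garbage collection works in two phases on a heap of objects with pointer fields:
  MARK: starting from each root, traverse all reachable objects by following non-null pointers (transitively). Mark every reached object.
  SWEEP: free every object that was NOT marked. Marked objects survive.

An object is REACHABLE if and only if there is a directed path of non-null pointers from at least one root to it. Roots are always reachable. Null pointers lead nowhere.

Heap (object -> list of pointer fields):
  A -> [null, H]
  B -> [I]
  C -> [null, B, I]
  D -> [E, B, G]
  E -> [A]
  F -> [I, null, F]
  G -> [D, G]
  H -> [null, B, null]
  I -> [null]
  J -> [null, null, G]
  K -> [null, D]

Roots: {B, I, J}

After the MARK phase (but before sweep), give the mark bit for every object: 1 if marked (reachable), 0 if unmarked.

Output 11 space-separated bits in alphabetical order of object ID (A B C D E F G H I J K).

Answer: 1 1 0 1 1 0 1 1 1 1 0

Derivation:
Roots: B I J
Mark B: refs=I, marked=B
Mark I: refs=null, marked=B I
Mark J: refs=null null G, marked=B I J
Mark G: refs=D G, marked=B G I J
Mark D: refs=E B G, marked=B D G I J
Mark E: refs=A, marked=B D E G I J
Mark A: refs=null H, marked=A B D E G I J
Mark H: refs=null B null, marked=A B D E G H I J
Unmarked (collected): C F K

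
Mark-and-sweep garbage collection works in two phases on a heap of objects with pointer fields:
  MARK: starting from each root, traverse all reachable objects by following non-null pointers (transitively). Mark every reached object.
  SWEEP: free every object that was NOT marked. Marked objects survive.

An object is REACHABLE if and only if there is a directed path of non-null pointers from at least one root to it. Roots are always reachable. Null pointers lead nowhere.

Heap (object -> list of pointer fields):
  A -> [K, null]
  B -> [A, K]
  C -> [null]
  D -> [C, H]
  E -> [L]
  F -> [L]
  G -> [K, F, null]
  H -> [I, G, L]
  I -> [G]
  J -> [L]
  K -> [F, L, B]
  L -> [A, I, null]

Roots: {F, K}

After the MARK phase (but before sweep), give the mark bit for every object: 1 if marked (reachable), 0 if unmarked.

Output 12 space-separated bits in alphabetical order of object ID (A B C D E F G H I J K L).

Roots: F K
Mark F: refs=L, marked=F
Mark K: refs=F L B, marked=F K
Mark L: refs=A I null, marked=F K L
Mark B: refs=A K, marked=B F K L
Mark A: refs=K null, marked=A B F K L
Mark I: refs=G, marked=A B F I K L
Mark G: refs=K F null, marked=A B F G I K L
Unmarked (collected): C D E H J

Answer: 1 1 0 0 0 1 1 0 1 0 1 1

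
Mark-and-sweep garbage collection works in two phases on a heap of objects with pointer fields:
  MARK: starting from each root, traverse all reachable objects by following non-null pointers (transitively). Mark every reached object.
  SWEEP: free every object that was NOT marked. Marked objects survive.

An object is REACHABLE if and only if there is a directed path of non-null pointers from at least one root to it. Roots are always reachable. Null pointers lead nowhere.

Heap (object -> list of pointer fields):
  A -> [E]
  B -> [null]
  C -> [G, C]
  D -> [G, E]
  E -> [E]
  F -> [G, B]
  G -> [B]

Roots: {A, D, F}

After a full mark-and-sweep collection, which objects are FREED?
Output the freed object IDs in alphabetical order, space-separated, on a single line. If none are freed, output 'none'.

Answer: C

Derivation:
Roots: A D F
Mark A: refs=E, marked=A
Mark D: refs=G E, marked=A D
Mark F: refs=G B, marked=A D F
Mark E: refs=E, marked=A D E F
Mark G: refs=B, marked=A D E F G
Mark B: refs=null, marked=A B D E F G
Unmarked (collected): C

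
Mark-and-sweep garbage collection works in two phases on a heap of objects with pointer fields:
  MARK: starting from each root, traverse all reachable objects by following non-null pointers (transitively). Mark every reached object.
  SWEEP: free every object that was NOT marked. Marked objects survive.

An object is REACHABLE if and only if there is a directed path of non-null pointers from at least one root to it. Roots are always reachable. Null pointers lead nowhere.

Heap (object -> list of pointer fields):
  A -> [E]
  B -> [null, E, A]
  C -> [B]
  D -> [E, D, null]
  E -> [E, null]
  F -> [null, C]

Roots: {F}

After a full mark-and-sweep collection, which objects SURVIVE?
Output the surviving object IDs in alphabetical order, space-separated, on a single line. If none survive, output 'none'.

Roots: F
Mark F: refs=null C, marked=F
Mark C: refs=B, marked=C F
Mark B: refs=null E A, marked=B C F
Mark E: refs=E null, marked=B C E F
Mark A: refs=E, marked=A B C E F
Unmarked (collected): D

Answer: A B C E F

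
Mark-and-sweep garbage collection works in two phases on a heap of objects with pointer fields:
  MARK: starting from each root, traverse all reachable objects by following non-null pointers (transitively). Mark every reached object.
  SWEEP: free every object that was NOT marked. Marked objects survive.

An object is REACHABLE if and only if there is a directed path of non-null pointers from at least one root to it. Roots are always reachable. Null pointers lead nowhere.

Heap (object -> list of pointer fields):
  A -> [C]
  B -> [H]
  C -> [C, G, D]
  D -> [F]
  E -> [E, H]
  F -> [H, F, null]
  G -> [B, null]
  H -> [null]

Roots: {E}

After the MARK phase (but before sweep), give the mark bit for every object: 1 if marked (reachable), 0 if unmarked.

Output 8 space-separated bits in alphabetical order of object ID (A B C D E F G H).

Roots: E
Mark E: refs=E H, marked=E
Mark H: refs=null, marked=E H
Unmarked (collected): A B C D F G

Answer: 0 0 0 0 1 0 0 1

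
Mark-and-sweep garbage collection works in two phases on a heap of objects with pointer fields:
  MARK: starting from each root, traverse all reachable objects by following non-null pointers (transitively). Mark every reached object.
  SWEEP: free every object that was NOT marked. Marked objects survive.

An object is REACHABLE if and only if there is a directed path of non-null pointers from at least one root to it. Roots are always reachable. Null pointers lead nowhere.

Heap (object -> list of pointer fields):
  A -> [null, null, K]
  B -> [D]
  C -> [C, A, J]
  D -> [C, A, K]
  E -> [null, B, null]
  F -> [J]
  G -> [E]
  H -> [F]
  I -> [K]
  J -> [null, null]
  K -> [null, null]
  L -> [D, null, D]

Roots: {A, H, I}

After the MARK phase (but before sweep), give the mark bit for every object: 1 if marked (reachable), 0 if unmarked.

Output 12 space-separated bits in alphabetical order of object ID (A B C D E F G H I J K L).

Answer: 1 0 0 0 0 1 0 1 1 1 1 0

Derivation:
Roots: A H I
Mark A: refs=null null K, marked=A
Mark H: refs=F, marked=A H
Mark I: refs=K, marked=A H I
Mark K: refs=null null, marked=A H I K
Mark F: refs=J, marked=A F H I K
Mark J: refs=null null, marked=A F H I J K
Unmarked (collected): B C D E G L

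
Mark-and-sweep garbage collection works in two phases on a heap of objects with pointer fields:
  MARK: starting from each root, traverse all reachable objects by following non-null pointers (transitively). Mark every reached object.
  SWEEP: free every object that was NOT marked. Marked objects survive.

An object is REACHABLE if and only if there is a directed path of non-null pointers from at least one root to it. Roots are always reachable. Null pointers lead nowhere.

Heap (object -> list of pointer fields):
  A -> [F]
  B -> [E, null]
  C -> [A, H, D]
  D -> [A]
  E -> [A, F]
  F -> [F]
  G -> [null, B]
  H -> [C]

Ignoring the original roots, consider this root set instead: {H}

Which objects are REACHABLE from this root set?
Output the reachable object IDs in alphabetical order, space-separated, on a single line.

Roots: H
Mark H: refs=C, marked=H
Mark C: refs=A H D, marked=C H
Mark A: refs=F, marked=A C H
Mark D: refs=A, marked=A C D H
Mark F: refs=F, marked=A C D F H
Unmarked (collected): B E G

Answer: A C D F H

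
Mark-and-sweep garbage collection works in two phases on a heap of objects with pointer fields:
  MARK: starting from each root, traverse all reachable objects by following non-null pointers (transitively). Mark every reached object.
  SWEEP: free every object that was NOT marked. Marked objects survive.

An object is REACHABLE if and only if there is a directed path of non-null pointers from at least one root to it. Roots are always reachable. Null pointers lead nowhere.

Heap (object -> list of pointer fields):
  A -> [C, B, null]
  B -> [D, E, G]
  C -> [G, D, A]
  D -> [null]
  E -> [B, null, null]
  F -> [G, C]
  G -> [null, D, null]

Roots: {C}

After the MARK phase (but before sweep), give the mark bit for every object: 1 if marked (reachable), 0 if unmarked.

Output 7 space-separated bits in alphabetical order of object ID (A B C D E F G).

Answer: 1 1 1 1 1 0 1

Derivation:
Roots: C
Mark C: refs=G D A, marked=C
Mark G: refs=null D null, marked=C G
Mark D: refs=null, marked=C D G
Mark A: refs=C B null, marked=A C D G
Mark B: refs=D E G, marked=A B C D G
Mark E: refs=B null null, marked=A B C D E G
Unmarked (collected): F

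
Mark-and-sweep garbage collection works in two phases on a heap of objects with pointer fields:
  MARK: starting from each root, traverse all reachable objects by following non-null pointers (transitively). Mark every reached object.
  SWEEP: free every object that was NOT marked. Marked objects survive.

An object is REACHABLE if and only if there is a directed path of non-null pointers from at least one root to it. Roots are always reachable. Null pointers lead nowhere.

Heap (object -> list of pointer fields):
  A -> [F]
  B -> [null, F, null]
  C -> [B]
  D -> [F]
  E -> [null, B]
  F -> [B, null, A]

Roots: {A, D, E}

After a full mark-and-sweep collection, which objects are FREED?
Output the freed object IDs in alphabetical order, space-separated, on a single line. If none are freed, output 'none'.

Answer: C

Derivation:
Roots: A D E
Mark A: refs=F, marked=A
Mark D: refs=F, marked=A D
Mark E: refs=null B, marked=A D E
Mark F: refs=B null A, marked=A D E F
Mark B: refs=null F null, marked=A B D E F
Unmarked (collected): C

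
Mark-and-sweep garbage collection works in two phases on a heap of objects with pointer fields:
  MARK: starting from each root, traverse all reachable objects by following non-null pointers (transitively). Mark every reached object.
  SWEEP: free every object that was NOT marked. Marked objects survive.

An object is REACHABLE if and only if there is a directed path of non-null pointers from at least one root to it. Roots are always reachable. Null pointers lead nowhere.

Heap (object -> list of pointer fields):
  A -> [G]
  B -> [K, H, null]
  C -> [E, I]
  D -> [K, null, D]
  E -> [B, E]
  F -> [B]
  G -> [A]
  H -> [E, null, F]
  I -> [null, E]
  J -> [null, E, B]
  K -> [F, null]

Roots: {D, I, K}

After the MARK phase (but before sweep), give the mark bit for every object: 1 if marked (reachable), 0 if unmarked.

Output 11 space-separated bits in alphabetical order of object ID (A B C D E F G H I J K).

Answer: 0 1 0 1 1 1 0 1 1 0 1

Derivation:
Roots: D I K
Mark D: refs=K null D, marked=D
Mark I: refs=null E, marked=D I
Mark K: refs=F null, marked=D I K
Mark E: refs=B E, marked=D E I K
Mark F: refs=B, marked=D E F I K
Mark B: refs=K H null, marked=B D E F I K
Mark H: refs=E null F, marked=B D E F H I K
Unmarked (collected): A C G J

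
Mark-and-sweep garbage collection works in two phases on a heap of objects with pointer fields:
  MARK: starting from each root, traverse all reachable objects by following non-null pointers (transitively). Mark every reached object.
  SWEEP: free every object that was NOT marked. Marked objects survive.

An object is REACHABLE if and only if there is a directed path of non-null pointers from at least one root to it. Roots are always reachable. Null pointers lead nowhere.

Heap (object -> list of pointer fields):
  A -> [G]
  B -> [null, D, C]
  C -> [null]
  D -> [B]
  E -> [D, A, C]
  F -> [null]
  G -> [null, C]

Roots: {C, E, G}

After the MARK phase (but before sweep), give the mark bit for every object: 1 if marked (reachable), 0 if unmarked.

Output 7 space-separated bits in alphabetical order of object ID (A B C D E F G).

Answer: 1 1 1 1 1 0 1

Derivation:
Roots: C E G
Mark C: refs=null, marked=C
Mark E: refs=D A C, marked=C E
Mark G: refs=null C, marked=C E G
Mark D: refs=B, marked=C D E G
Mark A: refs=G, marked=A C D E G
Mark B: refs=null D C, marked=A B C D E G
Unmarked (collected): F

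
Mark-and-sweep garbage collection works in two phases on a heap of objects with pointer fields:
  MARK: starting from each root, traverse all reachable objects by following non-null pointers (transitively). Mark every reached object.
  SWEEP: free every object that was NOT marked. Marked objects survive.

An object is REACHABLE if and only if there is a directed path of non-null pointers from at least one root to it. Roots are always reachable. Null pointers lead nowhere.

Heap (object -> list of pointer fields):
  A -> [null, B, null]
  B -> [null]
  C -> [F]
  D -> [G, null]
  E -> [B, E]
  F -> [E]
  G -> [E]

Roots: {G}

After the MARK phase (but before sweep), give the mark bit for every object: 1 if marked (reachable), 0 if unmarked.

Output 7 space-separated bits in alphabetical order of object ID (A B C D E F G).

Answer: 0 1 0 0 1 0 1

Derivation:
Roots: G
Mark G: refs=E, marked=G
Mark E: refs=B E, marked=E G
Mark B: refs=null, marked=B E G
Unmarked (collected): A C D F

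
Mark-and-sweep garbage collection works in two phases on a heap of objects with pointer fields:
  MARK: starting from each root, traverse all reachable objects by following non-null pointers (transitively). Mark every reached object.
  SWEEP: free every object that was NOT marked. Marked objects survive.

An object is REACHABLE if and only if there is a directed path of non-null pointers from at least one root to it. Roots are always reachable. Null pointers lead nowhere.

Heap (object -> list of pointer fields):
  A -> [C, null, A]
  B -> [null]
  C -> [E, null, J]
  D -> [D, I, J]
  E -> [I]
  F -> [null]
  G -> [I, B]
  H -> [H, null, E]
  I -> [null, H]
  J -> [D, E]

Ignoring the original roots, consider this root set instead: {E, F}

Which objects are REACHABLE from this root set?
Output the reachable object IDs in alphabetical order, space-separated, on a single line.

Answer: E F H I

Derivation:
Roots: E F
Mark E: refs=I, marked=E
Mark F: refs=null, marked=E F
Mark I: refs=null H, marked=E F I
Mark H: refs=H null E, marked=E F H I
Unmarked (collected): A B C D G J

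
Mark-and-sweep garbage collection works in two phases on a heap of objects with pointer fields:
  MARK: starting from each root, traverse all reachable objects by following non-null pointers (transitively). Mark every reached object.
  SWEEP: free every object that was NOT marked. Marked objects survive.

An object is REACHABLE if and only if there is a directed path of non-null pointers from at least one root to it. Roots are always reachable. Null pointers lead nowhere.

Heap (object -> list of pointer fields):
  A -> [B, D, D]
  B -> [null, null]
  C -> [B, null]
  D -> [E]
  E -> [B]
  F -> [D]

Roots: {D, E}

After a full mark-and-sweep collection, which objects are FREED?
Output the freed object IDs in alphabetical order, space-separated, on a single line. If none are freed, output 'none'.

Answer: A C F

Derivation:
Roots: D E
Mark D: refs=E, marked=D
Mark E: refs=B, marked=D E
Mark B: refs=null null, marked=B D E
Unmarked (collected): A C F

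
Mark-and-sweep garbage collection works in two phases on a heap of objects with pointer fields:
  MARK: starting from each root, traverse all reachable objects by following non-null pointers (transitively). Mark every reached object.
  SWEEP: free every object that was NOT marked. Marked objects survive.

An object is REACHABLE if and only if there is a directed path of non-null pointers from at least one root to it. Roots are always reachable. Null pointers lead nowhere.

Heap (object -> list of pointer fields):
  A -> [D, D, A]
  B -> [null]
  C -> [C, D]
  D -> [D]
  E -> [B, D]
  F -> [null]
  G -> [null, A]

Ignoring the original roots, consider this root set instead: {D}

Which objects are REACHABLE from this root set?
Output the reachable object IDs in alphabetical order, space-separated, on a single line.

Answer: D

Derivation:
Roots: D
Mark D: refs=D, marked=D
Unmarked (collected): A B C E F G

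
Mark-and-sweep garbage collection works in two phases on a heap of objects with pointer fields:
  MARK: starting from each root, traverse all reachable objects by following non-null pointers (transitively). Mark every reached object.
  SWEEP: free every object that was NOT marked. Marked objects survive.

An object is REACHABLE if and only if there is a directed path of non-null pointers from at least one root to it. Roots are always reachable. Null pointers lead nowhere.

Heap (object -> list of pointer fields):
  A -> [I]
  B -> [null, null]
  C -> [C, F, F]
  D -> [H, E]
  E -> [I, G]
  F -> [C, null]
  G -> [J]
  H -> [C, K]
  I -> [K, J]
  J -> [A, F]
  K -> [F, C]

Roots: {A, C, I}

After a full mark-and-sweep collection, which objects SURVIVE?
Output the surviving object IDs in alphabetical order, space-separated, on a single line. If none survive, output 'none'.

Roots: A C I
Mark A: refs=I, marked=A
Mark C: refs=C F F, marked=A C
Mark I: refs=K J, marked=A C I
Mark F: refs=C null, marked=A C F I
Mark K: refs=F C, marked=A C F I K
Mark J: refs=A F, marked=A C F I J K
Unmarked (collected): B D E G H

Answer: A C F I J K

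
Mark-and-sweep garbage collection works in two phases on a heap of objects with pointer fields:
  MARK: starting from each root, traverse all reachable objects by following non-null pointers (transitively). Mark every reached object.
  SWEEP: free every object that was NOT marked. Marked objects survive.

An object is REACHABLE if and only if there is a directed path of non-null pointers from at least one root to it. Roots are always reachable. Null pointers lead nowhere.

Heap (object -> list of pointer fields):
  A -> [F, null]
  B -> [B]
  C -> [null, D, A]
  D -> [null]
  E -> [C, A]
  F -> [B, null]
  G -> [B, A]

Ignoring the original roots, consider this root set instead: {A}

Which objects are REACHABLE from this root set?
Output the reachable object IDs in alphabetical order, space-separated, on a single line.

Answer: A B F

Derivation:
Roots: A
Mark A: refs=F null, marked=A
Mark F: refs=B null, marked=A F
Mark B: refs=B, marked=A B F
Unmarked (collected): C D E G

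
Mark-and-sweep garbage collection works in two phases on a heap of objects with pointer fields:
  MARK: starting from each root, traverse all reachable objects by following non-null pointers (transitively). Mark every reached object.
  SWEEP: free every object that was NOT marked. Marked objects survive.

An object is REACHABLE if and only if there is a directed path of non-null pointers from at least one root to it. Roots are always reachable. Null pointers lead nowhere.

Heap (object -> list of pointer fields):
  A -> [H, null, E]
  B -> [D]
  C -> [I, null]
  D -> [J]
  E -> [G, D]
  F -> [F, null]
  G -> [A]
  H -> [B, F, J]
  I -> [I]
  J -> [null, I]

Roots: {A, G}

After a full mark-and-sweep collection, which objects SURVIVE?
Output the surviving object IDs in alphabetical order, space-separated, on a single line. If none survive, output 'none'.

Answer: A B D E F G H I J

Derivation:
Roots: A G
Mark A: refs=H null E, marked=A
Mark G: refs=A, marked=A G
Mark H: refs=B F J, marked=A G H
Mark E: refs=G D, marked=A E G H
Mark B: refs=D, marked=A B E G H
Mark F: refs=F null, marked=A B E F G H
Mark J: refs=null I, marked=A B E F G H J
Mark D: refs=J, marked=A B D E F G H J
Mark I: refs=I, marked=A B D E F G H I J
Unmarked (collected): C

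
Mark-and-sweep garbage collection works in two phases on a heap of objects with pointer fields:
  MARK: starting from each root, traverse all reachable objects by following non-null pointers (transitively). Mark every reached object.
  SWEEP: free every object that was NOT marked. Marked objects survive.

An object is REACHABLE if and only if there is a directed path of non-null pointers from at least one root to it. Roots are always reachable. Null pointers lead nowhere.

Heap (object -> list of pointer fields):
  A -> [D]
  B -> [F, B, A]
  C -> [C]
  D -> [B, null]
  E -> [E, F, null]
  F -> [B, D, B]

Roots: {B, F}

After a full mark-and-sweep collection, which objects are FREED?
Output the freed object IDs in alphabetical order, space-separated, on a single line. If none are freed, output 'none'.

Answer: C E

Derivation:
Roots: B F
Mark B: refs=F B A, marked=B
Mark F: refs=B D B, marked=B F
Mark A: refs=D, marked=A B F
Mark D: refs=B null, marked=A B D F
Unmarked (collected): C E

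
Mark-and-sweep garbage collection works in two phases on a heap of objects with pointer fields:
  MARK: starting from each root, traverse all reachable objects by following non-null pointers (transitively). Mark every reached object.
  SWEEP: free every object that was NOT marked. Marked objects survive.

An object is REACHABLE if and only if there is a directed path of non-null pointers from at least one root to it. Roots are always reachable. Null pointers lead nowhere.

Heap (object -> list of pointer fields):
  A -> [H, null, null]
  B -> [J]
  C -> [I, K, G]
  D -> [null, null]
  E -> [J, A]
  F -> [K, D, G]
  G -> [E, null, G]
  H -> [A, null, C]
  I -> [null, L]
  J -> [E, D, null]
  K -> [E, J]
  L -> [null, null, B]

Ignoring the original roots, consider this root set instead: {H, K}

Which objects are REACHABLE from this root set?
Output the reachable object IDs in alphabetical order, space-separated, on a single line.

Answer: A B C D E G H I J K L

Derivation:
Roots: H K
Mark H: refs=A null C, marked=H
Mark K: refs=E J, marked=H K
Mark A: refs=H null null, marked=A H K
Mark C: refs=I K G, marked=A C H K
Mark E: refs=J A, marked=A C E H K
Mark J: refs=E D null, marked=A C E H J K
Mark I: refs=null L, marked=A C E H I J K
Mark G: refs=E null G, marked=A C E G H I J K
Mark D: refs=null null, marked=A C D E G H I J K
Mark L: refs=null null B, marked=A C D E G H I J K L
Mark B: refs=J, marked=A B C D E G H I J K L
Unmarked (collected): F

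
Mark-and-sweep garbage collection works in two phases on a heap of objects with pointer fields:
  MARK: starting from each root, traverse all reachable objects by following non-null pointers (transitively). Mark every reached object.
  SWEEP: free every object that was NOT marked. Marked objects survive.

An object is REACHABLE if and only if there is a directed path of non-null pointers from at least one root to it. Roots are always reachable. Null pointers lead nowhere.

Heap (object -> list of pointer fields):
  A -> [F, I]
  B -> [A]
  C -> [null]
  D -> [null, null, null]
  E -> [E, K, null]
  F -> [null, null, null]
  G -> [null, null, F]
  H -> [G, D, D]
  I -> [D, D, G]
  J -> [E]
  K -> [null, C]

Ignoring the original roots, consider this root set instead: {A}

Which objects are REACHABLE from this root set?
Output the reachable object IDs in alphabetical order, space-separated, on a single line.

Roots: A
Mark A: refs=F I, marked=A
Mark F: refs=null null null, marked=A F
Mark I: refs=D D G, marked=A F I
Mark D: refs=null null null, marked=A D F I
Mark G: refs=null null F, marked=A D F G I
Unmarked (collected): B C E H J K

Answer: A D F G I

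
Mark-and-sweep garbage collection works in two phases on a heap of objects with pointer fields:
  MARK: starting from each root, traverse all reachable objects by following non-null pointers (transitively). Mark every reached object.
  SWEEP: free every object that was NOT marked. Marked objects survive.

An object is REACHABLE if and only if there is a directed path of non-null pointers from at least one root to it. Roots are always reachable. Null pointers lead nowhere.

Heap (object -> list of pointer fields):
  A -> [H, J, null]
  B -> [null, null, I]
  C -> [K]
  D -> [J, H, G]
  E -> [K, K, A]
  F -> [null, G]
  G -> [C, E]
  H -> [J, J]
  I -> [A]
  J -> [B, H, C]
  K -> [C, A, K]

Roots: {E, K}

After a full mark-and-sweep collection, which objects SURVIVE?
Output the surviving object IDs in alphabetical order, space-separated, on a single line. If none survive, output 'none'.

Answer: A B C E H I J K

Derivation:
Roots: E K
Mark E: refs=K K A, marked=E
Mark K: refs=C A K, marked=E K
Mark A: refs=H J null, marked=A E K
Mark C: refs=K, marked=A C E K
Mark H: refs=J J, marked=A C E H K
Mark J: refs=B H C, marked=A C E H J K
Mark B: refs=null null I, marked=A B C E H J K
Mark I: refs=A, marked=A B C E H I J K
Unmarked (collected): D F G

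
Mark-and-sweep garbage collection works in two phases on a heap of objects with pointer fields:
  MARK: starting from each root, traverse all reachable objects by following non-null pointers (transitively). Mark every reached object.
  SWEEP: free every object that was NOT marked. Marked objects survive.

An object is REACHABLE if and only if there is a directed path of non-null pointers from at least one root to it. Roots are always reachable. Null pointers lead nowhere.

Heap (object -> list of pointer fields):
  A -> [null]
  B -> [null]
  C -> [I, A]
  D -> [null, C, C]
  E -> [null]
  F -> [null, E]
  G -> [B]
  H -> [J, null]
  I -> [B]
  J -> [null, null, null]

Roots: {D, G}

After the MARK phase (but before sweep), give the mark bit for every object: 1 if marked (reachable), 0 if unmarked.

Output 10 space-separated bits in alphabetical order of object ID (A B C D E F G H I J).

Roots: D G
Mark D: refs=null C C, marked=D
Mark G: refs=B, marked=D G
Mark C: refs=I A, marked=C D G
Mark B: refs=null, marked=B C D G
Mark I: refs=B, marked=B C D G I
Mark A: refs=null, marked=A B C D G I
Unmarked (collected): E F H J

Answer: 1 1 1 1 0 0 1 0 1 0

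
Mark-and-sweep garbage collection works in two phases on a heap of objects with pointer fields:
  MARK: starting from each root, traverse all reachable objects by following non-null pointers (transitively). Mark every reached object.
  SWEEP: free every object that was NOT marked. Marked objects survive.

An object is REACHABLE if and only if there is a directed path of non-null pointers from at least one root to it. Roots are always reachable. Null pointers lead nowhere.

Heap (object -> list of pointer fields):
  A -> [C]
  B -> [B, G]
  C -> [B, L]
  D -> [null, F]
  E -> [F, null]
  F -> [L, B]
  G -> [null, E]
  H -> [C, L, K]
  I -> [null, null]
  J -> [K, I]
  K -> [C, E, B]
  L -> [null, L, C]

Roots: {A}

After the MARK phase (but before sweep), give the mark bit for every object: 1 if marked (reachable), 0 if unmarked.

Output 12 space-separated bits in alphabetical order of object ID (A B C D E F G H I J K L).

Roots: A
Mark A: refs=C, marked=A
Mark C: refs=B L, marked=A C
Mark B: refs=B G, marked=A B C
Mark L: refs=null L C, marked=A B C L
Mark G: refs=null E, marked=A B C G L
Mark E: refs=F null, marked=A B C E G L
Mark F: refs=L B, marked=A B C E F G L
Unmarked (collected): D H I J K

Answer: 1 1 1 0 1 1 1 0 0 0 0 1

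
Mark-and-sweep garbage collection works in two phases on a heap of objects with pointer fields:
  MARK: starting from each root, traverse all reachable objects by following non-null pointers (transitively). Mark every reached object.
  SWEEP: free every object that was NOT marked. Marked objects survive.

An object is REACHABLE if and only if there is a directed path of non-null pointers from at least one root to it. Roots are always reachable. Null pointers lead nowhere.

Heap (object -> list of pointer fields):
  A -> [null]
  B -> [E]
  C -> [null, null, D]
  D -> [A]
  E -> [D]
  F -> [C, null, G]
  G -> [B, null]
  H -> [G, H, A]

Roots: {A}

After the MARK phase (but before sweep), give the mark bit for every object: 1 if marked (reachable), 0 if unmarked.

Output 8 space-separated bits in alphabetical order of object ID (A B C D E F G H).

Roots: A
Mark A: refs=null, marked=A
Unmarked (collected): B C D E F G H

Answer: 1 0 0 0 0 0 0 0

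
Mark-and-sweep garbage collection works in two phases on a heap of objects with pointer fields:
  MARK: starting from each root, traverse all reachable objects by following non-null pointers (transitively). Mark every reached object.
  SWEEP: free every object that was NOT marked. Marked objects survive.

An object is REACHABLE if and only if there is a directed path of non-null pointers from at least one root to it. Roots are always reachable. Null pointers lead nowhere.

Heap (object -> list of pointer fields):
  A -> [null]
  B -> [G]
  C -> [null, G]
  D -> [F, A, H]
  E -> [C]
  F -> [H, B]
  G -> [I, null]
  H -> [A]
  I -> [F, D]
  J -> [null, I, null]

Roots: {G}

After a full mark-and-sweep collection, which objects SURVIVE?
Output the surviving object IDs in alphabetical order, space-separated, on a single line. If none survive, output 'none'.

Answer: A B D F G H I

Derivation:
Roots: G
Mark G: refs=I null, marked=G
Mark I: refs=F D, marked=G I
Mark F: refs=H B, marked=F G I
Mark D: refs=F A H, marked=D F G I
Mark H: refs=A, marked=D F G H I
Mark B: refs=G, marked=B D F G H I
Mark A: refs=null, marked=A B D F G H I
Unmarked (collected): C E J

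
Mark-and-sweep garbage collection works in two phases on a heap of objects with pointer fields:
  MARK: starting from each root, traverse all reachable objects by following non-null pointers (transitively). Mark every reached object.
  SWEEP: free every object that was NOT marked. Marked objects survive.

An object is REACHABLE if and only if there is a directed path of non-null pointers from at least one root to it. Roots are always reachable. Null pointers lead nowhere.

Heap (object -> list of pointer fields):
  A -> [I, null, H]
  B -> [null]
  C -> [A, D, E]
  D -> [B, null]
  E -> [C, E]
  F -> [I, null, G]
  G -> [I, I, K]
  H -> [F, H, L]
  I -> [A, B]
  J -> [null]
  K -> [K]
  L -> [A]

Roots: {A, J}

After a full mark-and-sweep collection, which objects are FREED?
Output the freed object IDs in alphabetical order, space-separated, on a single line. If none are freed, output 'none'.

Roots: A J
Mark A: refs=I null H, marked=A
Mark J: refs=null, marked=A J
Mark I: refs=A B, marked=A I J
Mark H: refs=F H L, marked=A H I J
Mark B: refs=null, marked=A B H I J
Mark F: refs=I null G, marked=A B F H I J
Mark L: refs=A, marked=A B F H I J L
Mark G: refs=I I K, marked=A B F G H I J L
Mark K: refs=K, marked=A B F G H I J K L
Unmarked (collected): C D E

Answer: C D E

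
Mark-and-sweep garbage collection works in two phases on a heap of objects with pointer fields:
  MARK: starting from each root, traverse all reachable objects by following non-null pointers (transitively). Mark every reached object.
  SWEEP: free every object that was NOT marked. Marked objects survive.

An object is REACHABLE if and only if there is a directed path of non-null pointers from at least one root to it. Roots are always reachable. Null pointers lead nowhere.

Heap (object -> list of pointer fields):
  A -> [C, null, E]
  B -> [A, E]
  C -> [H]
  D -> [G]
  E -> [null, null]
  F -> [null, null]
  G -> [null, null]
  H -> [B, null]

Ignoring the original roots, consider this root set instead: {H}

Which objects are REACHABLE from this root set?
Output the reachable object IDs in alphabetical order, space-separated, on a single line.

Roots: H
Mark H: refs=B null, marked=H
Mark B: refs=A E, marked=B H
Mark A: refs=C null E, marked=A B H
Mark E: refs=null null, marked=A B E H
Mark C: refs=H, marked=A B C E H
Unmarked (collected): D F G

Answer: A B C E H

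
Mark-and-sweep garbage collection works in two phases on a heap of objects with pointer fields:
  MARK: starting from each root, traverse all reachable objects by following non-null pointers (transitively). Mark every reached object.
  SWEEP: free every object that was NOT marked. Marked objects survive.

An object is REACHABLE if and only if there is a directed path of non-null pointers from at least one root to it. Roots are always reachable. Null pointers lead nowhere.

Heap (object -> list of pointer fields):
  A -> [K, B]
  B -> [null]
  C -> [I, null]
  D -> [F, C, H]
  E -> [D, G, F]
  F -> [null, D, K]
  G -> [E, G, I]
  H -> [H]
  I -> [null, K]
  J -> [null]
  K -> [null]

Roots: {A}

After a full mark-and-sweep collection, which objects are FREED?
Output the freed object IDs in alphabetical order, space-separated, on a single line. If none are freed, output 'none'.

Answer: C D E F G H I J

Derivation:
Roots: A
Mark A: refs=K B, marked=A
Mark K: refs=null, marked=A K
Mark B: refs=null, marked=A B K
Unmarked (collected): C D E F G H I J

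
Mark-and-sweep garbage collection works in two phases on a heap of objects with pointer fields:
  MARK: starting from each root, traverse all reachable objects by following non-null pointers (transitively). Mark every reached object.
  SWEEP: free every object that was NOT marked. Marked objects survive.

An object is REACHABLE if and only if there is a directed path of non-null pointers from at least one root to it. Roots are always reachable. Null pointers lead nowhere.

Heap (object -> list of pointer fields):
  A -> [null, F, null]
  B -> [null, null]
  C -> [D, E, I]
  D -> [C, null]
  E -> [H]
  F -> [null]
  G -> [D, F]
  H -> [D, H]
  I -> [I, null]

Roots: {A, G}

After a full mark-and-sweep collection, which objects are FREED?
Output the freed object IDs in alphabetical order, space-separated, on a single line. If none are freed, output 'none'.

Answer: B

Derivation:
Roots: A G
Mark A: refs=null F null, marked=A
Mark G: refs=D F, marked=A G
Mark F: refs=null, marked=A F G
Mark D: refs=C null, marked=A D F G
Mark C: refs=D E I, marked=A C D F G
Mark E: refs=H, marked=A C D E F G
Mark I: refs=I null, marked=A C D E F G I
Mark H: refs=D H, marked=A C D E F G H I
Unmarked (collected): B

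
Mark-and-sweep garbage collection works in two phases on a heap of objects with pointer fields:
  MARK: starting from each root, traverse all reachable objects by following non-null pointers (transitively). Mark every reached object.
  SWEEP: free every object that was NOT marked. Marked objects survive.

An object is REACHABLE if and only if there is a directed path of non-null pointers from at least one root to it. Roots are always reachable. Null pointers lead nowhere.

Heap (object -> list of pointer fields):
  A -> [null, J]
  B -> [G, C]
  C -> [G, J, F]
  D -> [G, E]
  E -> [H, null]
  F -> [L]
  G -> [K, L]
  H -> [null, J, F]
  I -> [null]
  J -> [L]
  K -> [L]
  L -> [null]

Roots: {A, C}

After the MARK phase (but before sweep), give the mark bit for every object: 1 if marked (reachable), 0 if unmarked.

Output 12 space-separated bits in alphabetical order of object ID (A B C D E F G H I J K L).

Answer: 1 0 1 0 0 1 1 0 0 1 1 1

Derivation:
Roots: A C
Mark A: refs=null J, marked=A
Mark C: refs=G J F, marked=A C
Mark J: refs=L, marked=A C J
Mark G: refs=K L, marked=A C G J
Mark F: refs=L, marked=A C F G J
Mark L: refs=null, marked=A C F G J L
Mark K: refs=L, marked=A C F G J K L
Unmarked (collected): B D E H I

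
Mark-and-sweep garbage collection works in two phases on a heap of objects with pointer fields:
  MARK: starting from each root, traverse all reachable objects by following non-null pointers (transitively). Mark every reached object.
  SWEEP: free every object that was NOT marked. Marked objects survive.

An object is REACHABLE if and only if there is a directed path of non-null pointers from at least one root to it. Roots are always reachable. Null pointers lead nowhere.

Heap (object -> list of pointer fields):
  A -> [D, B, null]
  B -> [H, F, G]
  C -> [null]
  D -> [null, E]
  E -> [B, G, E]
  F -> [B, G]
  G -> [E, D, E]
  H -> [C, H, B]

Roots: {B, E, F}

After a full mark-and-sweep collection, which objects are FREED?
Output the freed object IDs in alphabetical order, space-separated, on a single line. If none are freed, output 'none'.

Roots: B E F
Mark B: refs=H F G, marked=B
Mark E: refs=B G E, marked=B E
Mark F: refs=B G, marked=B E F
Mark H: refs=C H B, marked=B E F H
Mark G: refs=E D E, marked=B E F G H
Mark C: refs=null, marked=B C E F G H
Mark D: refs=null E, marked=B C D E F G H
Unmarked (collected): A

Answer: A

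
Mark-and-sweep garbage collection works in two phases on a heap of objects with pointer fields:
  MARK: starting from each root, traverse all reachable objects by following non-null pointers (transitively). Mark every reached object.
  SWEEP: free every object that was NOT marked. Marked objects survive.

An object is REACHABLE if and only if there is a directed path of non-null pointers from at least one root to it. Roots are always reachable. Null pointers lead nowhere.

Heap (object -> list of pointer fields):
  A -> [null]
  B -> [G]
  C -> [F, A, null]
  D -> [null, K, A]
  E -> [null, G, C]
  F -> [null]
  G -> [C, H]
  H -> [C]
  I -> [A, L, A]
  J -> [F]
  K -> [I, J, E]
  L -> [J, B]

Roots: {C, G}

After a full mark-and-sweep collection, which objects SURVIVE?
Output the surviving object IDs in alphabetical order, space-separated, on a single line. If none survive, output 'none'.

Answer: A C F G H

Derivation:
Roots: C G
Mark C: refs=F A null, marked=C
Mark G: refs=C H, marked=C G
Mark F: refs=null, marked=C F G
Mark A: refs=null, marked=A C F G
Mark H: refs=C, marked=A C F G H
Unmarked (collected): B D E I J K L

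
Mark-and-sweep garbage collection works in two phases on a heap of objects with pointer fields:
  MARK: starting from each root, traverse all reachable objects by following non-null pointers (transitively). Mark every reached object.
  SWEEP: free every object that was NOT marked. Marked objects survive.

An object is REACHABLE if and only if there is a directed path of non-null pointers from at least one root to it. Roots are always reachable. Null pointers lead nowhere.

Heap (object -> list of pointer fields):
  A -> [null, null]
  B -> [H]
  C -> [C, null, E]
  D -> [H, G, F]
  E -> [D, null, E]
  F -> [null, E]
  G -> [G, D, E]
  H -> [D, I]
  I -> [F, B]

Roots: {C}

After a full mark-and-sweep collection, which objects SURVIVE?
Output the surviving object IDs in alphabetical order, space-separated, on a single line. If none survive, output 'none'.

Answer: B C D E F G H I

Derivation:
Roots: C
Mark C: refs=C null E, marked=C
Mark E: refs=D null E, marked=C E
Mark D: refs=H G F, marked=C D E
Mark H: refs=D I, marked=C D E H
Mark G: refs=G D E, marked=C D E G H
Mark F: refs=null E, marked=C D E F G H
Mark I: refs=F B, marked=C D E F G H I
Mark B: refs=H, marked=B C D E F G H I
Unmarked (collected): A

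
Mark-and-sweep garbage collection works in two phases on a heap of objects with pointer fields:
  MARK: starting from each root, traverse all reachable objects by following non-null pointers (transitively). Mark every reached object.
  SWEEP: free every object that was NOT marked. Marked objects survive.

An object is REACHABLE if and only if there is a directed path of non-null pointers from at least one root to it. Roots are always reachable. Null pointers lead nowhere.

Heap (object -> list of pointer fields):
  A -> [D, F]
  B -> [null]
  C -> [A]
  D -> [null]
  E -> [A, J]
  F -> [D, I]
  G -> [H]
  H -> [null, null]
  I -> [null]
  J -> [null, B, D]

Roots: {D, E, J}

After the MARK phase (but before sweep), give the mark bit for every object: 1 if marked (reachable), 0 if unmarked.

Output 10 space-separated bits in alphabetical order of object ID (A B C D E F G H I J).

Answer: 1 1 0 1 1 1 0 0 1 1

Derivation:
Roots: D E J
Mark D: refs=null, marked=D
Mark E: refs=A J, marked=D E
Mark J: refs=null B D, marked=D E J
Mark A: refs=D F, marked=A D E J
Mark B: refs=null, marked=A B D E J
Mark F: refs=D I, marked=A B D E F J
Mark I: refs=null, marked=A B D E F I J
Unmarked (collected): C G H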